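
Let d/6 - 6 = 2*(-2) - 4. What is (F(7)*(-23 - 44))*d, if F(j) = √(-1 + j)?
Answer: 804*√6 ≈ 1969.4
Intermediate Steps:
d = -12 (d = 36 + 6*(2*(-2) - 4) = 36 + 6*(-4 - 4) = 36 + 6*(-8) = 36 - 48 = -12)
(F(7)*(-23 - 44))*d = (√(-1 + 7)*(-23 - 44))*(-12) = (√6*(-67))*(-12) = -67*√6*(-12) = 804*√6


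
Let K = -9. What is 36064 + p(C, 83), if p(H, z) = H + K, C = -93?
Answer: 35962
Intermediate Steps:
p(H, z) = -9 + H (p(H, z) = H - 9 = -9 + H)
36064 + p(C, 83) = 36064 + (-9 - 93) = 36064 - 102 = 35962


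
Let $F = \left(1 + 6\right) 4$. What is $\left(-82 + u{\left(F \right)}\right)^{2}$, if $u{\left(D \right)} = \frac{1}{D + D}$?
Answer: $\frac{21077281}{3136} \approx 6721.1$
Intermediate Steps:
$F = 28$ ($F = 7 \cdot 4 = 28$)
$u{\left(D \right)} = \frac{1}{2 D}$
$\left(-82 + u{\left(F \right)}\right)^{2} = \left(-82 + \frac{1}{2 \cdot 28}\right)^{2} = \left(-82 + \frac{1}{2} \cdot \frac{1}{28}\right)^{2} = \left(-82 + \frac{1}{56}\right)^{2} = \left(- \frac{4591}{56}\right)^{2} = \frac{21077281}{3136}$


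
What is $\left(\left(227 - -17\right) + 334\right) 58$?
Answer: $33524$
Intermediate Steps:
$\left(\left(227 - -17\right) + 334\right) 58 = \left(\left(227 + 17\right) + 334\right) 58 = \left(244 + 334\right) 58 = 578 \cdot 58 = 33524$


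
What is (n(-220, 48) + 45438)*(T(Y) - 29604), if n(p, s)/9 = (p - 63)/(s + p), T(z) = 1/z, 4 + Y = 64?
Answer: -4628809560679/3440 ≈ -1.3456e+9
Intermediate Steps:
Y = 60 (Y = -4 + 64 = 60)
n(p, s) = 9*(-63 + p)/(p + s) (n(p, s) = 9*((p - 63)/(s + p)) = 9*((-63 + p)/(p + s)) = 9*(-63 + p)/(p + s))
(n(-220, 48) + 45438)*(T(Y) - 29604) = (9*(-63 - 220)/(-220 + 48) + 45438)*(1/60 - 29604) = (9*(-283)/(-172) + 45438)*(1/60 - 29604) = (9*(-1/172)*(-283) + 45438)*(-1776239/60) = (2547/172 + 45438)*(-1776239/60) = (7817883/172)*(-1776239/60) = -4628809560679/3440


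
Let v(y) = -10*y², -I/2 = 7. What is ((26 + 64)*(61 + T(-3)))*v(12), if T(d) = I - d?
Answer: -6480000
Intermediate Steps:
I = -14 (I = -2*7 = -14)
T(d) = -14 - d
((26 + 64)*(61 + T(-3)))*v(12) = ((26 + 64)*(61 + (-14 - 1*(-3))))*(-10*12²) = (90*(61 + (-14 + 3)))*(-10*144) = (90*(61 - 11))*(-1440) = (90*50)*(-1440) = 4500*(-1440) = -6480000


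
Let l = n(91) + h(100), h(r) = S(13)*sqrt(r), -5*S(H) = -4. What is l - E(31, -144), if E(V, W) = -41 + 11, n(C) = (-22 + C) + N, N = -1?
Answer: 106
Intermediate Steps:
S(H) = 4/5 (S(H) = -1/5*(-4) = 4/5)
n(C) = -23 + C (n(C) = (-22 + C) - 1 = -23 + C)
E(V, W) = -30
h(r) = 4*sqrt(r)/5
l = 76 (l = (-23 + 91) + 4*sqrt(100)/5 = 68 + (4/5)*10 = 68 + 8 = 76)
l - E(31, -144) = 76 - 1*(-30) = 76 + 30 = 106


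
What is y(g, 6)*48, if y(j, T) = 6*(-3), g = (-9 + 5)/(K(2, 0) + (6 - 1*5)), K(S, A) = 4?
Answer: -864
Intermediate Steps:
g = -4/5 (g = (-9 + 5)/(4 + (6 - 1*5)) = -4/(4 + (6 - 5)) = -4/(4 + 1) = -4/5 ≈ -0.80000)
y(j, T) = -18
y(g, 6)*48 = -18*48 = -864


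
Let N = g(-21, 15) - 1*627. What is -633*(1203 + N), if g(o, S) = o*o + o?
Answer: -630468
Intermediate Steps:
g(o, S) = o + o² (g(o, S) = o² + o = o + o²)
N = -207 (N = -21*(1 - 21) - 1*627 = -21*(-20) - 627 = 420 - 627 = -207)
-633*(1203 + N) = -633*(1203 - 207) = -633*996 = -630468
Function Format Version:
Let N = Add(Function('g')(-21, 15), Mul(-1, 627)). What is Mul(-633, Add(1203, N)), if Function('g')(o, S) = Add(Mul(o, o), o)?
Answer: -630468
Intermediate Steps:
Function('g')(o, S) = Add(o, Pow(o, 2)) (Function('g')(o, S) = Add(Pow(o, 2), o) = Add(o, Pow(o, 2)))
N = -207 (N = Add(Mul(-21, Add(1, -21)), Mul(-1, 627)) = Add(Mul(-21, -20), -627) = Add(420, -627) = -207)
Mul(-633, Add(1203, N)) = Mul(-633, Add(1203, -207)) = Mul(-633, 996) = -630468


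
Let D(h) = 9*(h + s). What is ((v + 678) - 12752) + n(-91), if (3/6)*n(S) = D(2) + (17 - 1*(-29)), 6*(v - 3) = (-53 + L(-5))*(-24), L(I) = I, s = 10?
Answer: -11531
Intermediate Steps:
D(h) = 90 + 9*h (D(h) = 9*(h + 10) = 9*(10 + h) = 90 + 9*h)
v = 235 (v = 3 + ((-53 - 5)*(-24))/6 = 3 + (-58*(-24))/6 = 3 + (⅙)*1392 = 3 + 232 = 235)
n(S) = 308 (n(S) = 2*((90 + 9*2) + (17 - 1*(-29))) = 2*((90 + 18) + (17 + 29)) = 2*(108 + 46) = 2*154 = 308)
((v + 678) - 12752) + n(-91) = ((235 + 678) - 12752) + 308 = (913 - 12752) + 308 = -11839 + 308 = -11531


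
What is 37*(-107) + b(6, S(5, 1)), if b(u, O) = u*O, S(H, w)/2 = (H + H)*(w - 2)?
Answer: -4079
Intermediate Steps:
S(H, w) = 4*H*(-2 + w) (S(H, w) = 2*((H + H)*(w - 2)) = 2*((2*H)*(-2 + w)) = 2*(2*H*(-2 + w)) = 4*H*(-2 + w))
b(u, O) = O*u
37*(-107) + b(6, S(5, 1)) = 37*(-107) + (4*5*(-2 + 1))*6 = -3959 + (4*5*(-1))*6 = -3959 - 20*6 = -3959 - 120 = -4079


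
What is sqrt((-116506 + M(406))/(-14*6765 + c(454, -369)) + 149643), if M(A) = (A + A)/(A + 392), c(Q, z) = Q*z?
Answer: sqrt(138121671375935)/30381 ≈ 386.84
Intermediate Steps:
M(A) = 2*A/(392 + A) (M(A) = (2*A)/(392 + A) = 2*A/(392 + A))
sqrt((-116506 + M(406))/(-14*6765 + c(454, -369)) + 149643) = sqrt((-116506 + 2*406/(392 + 406))/(-14*6765 + 454*(-369)) + 149643) = sqrt((-116506 + 2*406/798)/(-94710 - 167526) + 149643) = sqrt((-116506 + 2*406*(1/798))/(-262236) + 149643) = sqrt((-116506 + 58/57)*(-1/262236) + 149643) = sqrt(-6640784/57*(-1/262236) + 149643) = sqrt(1660196/3736863 + 149643) = sqrt(559197050105/3736863) = sqrt(138121671375935)/30381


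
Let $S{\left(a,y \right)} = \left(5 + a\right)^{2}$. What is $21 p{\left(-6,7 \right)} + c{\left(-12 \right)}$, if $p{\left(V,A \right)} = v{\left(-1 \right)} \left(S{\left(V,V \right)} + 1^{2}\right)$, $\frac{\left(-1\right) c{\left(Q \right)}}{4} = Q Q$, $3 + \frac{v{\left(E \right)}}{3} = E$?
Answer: $-1080$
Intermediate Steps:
$v{\left(E \right)} = -9 + 3 E$
$c{\left(Q \right)} = - 4 Q^{2}$ ($c{\left(Q \right)} = - 4 Q Q = - 4 Q^{2}$)
$p{\left(V,A \right)} = -12 - 12 \left(5 + V\right)^{2}$ ($p{\left(V,A \right)} = \left(-9 + 3 \left(-1\right)\right) \left(\left(5 + V\right)^{2} + 1^{2}\right) = \left(-9 - 3\right) \left(\left(5 + V\right)^{2} + 1\right) = - 12 \left(1 + \left(5 + V\right)^{2}\right) = -12 - 12 \left(5 + V\right)^{2}$)
$21 p{\left(-6,7 \right)} + c{\left(-12 \right)} = 21 \left(-12 - 12 \left(5 - 6\right)^{2}\right) - 4 \left(-12\right)^{2} = 21 \left(-12 - 12 \left(-1\right)^{2}\right) - 576 = 21 \left(-12 - 12\right) - 576 = 21 \left(-24\right) - 576 = -504 - 576 = -1080$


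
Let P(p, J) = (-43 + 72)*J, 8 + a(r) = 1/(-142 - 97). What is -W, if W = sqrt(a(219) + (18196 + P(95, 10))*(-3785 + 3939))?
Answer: -sqrt(162614118917)/239 ≈ -1687.3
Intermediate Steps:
a(r) = -1913/239 (a(r) = -8 + 1/(-142 - 97) = -8 + 1/(-239) = -8 - 1/239 = -1913/239)
P(p, J) = 29*J
W = sqrt(162614118917)/239 (W = sqrt(-1913/239 + (18196 + 29*10)*(-3785 + 3939)) = sqrt(-1913/239 + (18196 + 290)*154) = sqrt(-1913/239 + 18486*154) = sqrt(-1913/239 + 2846844) = sqrt(680393803/239) = sqrt(162614118917)/239 ≈ 1687.3)
-W = -sqrt(162614118917)/239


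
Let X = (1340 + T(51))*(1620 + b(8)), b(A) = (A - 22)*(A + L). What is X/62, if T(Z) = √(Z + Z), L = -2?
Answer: 1029120/31 + 768*√102/31 ≈ 33448.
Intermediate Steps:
b(A) = (-22 + A)*(-2 + A) (b(A) = (A - 22)*(A - 2) = (-22 + A)*(-2 + A))
T(Z) = √2*√Z (T(Z) = √(2*Z) = √2*√Z)
X = 2058240 + 1536*√102 (X = (1340 + √2*√51)*(1620 + (44 + 8² - 24*8)) = (1340 + √102)*(1620 + (44 + 64 - 192)) = (1340 + √102)*(1620 - 84) = (1340 + √102)*1536 = 2058240 + 1536*√102 ≈ 2.0738e+6)
X/62 = (2058240 + 1536*√102)/62 = 1029120/31 + 768*√102/31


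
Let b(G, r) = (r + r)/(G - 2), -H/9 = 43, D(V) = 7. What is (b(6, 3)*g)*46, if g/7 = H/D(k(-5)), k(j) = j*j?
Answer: -26703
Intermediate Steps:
k(j) = j²
H = -387 (H = -9*43 = -387)
b(G, r) = 2*r/(-2 + G) (b(G, r) = (2*r)/(-2 + G) = 2*r/(-2 + G))
g = -387 (g = 7*(-387/7) = -387)
(b(6, 3)*g)*46 = ((2*3/(-2 + 6))*(-387))*46 = ((2*3/4)*(-387))*46 = ((2*3*(¼))*(-387))*46 = ((3/2)*(-387))*46 = -1161/2*46 = -26703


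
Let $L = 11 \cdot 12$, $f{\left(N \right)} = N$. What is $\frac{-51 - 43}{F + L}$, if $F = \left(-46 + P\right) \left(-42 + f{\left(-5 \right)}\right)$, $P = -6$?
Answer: $- \frac{47}{1288} \approx -0.036491$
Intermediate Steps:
$L = 132$
$F = 2444$ ($F = \left(-46 - 6\right) \left(-42 - 5\right) = \left(-52\right) \left(-47\right) = 2444$)
$\frac{-51 - 43}{F + L} = \frac{-51 - 43}{2444 + 132} = - \frac{94}{2576} = \left(-94\right) \frac{1}{2576} = - \frac{47}{1288}$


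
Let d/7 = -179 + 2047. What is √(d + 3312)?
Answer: 2*√4097 ≈ 128.02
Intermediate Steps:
d = 13076 (d = 7*(-179 + 2047) = 7*1868 = 13076)
√(d + 3312) = √(13076 + 3312) = √16388 = 2*√4097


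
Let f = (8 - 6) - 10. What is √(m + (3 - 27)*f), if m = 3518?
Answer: √3710 ≈ 60.910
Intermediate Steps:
f = -8 (f = 2 - 10 = -8)
√(m + (3 - 27)*f) = √(3518 + (3 - 27)*(-8)) = √(3518 - 24*(-8)) = √(3518 + 192) = √3710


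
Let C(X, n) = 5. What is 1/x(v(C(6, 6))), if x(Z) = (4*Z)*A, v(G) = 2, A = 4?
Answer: 1/32 ≈ 0.031250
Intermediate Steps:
x(Z) = 16*Z (x(Z) = (4*Z)*4 = 16*Z)
1/x(v(C(6, 6))) = 1/(16*2) = 1/32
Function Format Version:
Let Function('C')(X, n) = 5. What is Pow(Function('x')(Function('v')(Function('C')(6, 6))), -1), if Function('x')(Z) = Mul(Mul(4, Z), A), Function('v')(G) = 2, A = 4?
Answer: Rational(1, 32) ≈ 0.031250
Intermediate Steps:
Function('x')(Z) = Mul(16, Z) (Function('x')(Z) = Mul(Mul(4, Z), 4) = Mul(16, Z))
Pow(Function('x')(Function('v')(Function('C')(6, 6))), -1) = Pow(Mul(16, 2), -1) = Pow(32, -1) = Rational(1, 32)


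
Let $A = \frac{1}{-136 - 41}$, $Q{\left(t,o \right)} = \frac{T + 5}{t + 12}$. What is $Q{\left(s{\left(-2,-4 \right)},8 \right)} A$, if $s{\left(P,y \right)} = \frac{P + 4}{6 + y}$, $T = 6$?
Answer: $- \frac{11}{2301} \approx -0.0047805$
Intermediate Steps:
$s{\left(P,y \right)} = \frac{4 + P}{6 + y}$
$Q{\left(t,o \right)} = \frac{11}{12 + t}$ ($Q{\left(t,o \right)} = \frac{6 + 5}{t + 12} = \frac{11}{12 + t}$)
$A = - \frac{1}{177}$ ($A = \frac{1}{-177} = - \frac{1}{177} \approx -0.0056497$)
$Q{\left(s{\left(-2,-4 \right)},8 \right)} A = \frac{11}{12 + \frac{4 - 2}{6 - 4}} \left(- \frac{1}{177}\right) = \frac{11}{12 + \frac{1}{2} \cdot 2} \left(- \frac{1}{177}\right) = \frac{11}{12 + 1} \left(- \frac{1}{177}\right) = \frac{11}{13} \left(- \frac{1}{177}\right) = - \frac{11}{2301}$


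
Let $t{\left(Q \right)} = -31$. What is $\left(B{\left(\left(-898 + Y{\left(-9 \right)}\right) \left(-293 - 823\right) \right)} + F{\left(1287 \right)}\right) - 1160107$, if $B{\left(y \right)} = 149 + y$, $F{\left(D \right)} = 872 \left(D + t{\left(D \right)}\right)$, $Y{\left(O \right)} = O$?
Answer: $947486$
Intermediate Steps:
$F{\left(D \right)} = -27032 + 872 D$ ($F{\left(D \right)} = 872 \left(D - 31\right) = 872 \left(-31 + D\right) = -27032 + 872 D$)
$\left(B{\left(\left(-898 + Y{\left(-9 \right)}\right) \left(-293 - 823\right) \right)} + F{\left(1287 \right)}\right) - 1160107 = \left(\left(149 + \left(-898 - 9\right) \left(-293 - 823\right)\right) + \left(-27032 + 872 \cdot 1287\right)\right) - 1160107 = \left(\left(149 - -1012212\right) + \left(-27032 + 1122264\right)\right) - 1160107 = \left(\left(149 + 1012212\right) + 1095232\right) - 1160107 = \left(1012361 + 1095232\right) - 1160107 = 2107593 - 1160107 = 947486$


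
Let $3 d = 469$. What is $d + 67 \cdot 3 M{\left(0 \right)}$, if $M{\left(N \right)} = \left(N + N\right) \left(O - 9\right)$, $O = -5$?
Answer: $\frac{469}{3} \approx 156.33$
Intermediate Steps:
$d = \frac{469}{3}$ ($d = \frac{1}{3} \cdot 469 = \frac{469}{3} \approx 156.33$)
$M{\left(N \right)} = - 28 N$ ($M{\left(N \right)} = \left(N + N\right) \left(-5 - 9\right) = 2 N \left(-14\right) = - 28 N$)
$d + 67 \cdot 3 M{\left(0 \right)} = \frac{469}{3} + 67 \cdot 3 \left(\left(-28\right) 0\right) = \frac{469}{3} + 201 \cdot 0 = \frac{469}{3} + 0 = \frac{469}{3}$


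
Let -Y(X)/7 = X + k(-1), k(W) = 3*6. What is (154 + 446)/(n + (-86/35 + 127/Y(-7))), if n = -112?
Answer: -231000/44701 ≈ -5.1677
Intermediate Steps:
k(W) = 18
Y(X) = -126 - 7*X (Y(X) = -7*(X + 18) = -7*(18 + X) = -126 - 7*X)
(154 + 446)/(n + (-86/35 + 127/Y(-7))) = (154 + 446)/(-112 + (-86/35 + 127/(-126 - 7*(-7)))) = 600/(-112 + (-86*1/35 + 127/(-126 + 49))) = 600/(-112 + (-86/35 + 127/(-77))) = 600/(-112 + (-86/35 + 127*(-1/77))) = 600/(-112 + (-86/35 - 127/77)) = 600/(-112 - 1581/385) = 600/(-44701/385) = 600*(-385/44701) = -231000/44701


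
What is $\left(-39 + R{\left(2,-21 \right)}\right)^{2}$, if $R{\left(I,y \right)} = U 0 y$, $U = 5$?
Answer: $1521$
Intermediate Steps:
$R{\left(I,y \right)} = 0$ ($R{\left(I,y \right)} = 5 \cdot 0 y = 0 y = 0$)
$\left(-39 + R{\left(2,-21 \right)}\right)^{2} = \left(-39 + 0\right)^{2} = \left(-39\right)^{2} = 1521$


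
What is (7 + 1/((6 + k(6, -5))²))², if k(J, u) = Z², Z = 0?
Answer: 64009/1296 ≈ 49.390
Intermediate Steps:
k(J, u) = 0 (k(J, u) = 0² = 0)
(7 + 1/((6 + k(6, -5))²))² = (7 + 1/((6 + 0)²))² = (7 + 1/(6²))² = (7 + 1/36)² = (253/36)² = 64009/1296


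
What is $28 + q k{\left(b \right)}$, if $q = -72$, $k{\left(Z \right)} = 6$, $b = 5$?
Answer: $-404$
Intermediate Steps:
$28 + q k{\left(b \right)} = 28 - 432 = -404$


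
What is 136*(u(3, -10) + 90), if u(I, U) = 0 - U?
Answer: 13600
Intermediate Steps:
u(I, U) = -U
136*(u(3, -10) + 90) = 136*(-1*(-10) + 90) = 136*(10 + 90) = 136*100 = 13600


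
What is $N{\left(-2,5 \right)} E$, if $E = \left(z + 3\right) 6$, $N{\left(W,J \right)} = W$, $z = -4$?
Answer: $12$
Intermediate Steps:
$E = -6$ ($E = \left(-4 + 3\right) 6 = \left(-1\right) 6 = -6$)
$N{\left(-2,5 \right)} E = \left(-2\right) \left(-6\right) = 12$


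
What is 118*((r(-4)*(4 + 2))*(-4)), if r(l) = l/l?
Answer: -2832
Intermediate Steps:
r(l) = 1
118*((r(-4)*(4 + 2))*(-4)) = 118*((1*(4 + 2))*(-4)) = 118*((1*6)*(-4)) = 118*(6*(-4)) = 118*(-24) = -2832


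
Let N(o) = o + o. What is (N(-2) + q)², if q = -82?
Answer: 7396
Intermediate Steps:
N(o) = 2*o
(N(-2) + q)² = (2*(-2) - 82)² = (-4 - 82)² = (-86)² = 7396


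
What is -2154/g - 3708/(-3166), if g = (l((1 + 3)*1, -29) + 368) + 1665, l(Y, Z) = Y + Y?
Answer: 374232/3230903 ≈ 0.11583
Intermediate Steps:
l(Y, Z) = 2*Y
g = 2041 (g = (2*((1 + 3)*1) + 368) + 1665 = (2*(4*1) + 368) + 1665 = (2*4 + 368) + 1665 = (8 + 368) + 1665 = 376 + 1665 = 2041)
-2154/g - 3708/(-3166) = -2154/2041 - 3708/(-3166) = -2154*1/2041 - 3708*(-1/3166) = -2154/2041 + 1854/1583 = 374232/3230903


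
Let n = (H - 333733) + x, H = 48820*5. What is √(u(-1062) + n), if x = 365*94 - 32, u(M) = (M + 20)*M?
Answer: √1051249 ≈ 1025.3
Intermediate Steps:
H = 244100
u(M) = M*(20 + M) (u(M) = (20 + M)*M = M*(20 + M))
x = 34278 (x = 34310 - 32 = 34278)
n = -55355 (n = (244100 - 333733) + 34278 = -89633 + 34278 = -55355)
√(u(-1062) + n) = √(-1062*(20 - 1062) - 55355) = √(-1062*(-1042) - 55355) = √(1106604 - 55355) = √1051249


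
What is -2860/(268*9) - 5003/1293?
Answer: -1313768/259893 ≈ -5.0550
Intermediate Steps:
-2860/(268*9) - 5003/1293 = -2860/2412 - 5003*1/1293 = -2860*1/2412 - 5003/1293 = -715/603 - 5003/1293 = -1313768/259893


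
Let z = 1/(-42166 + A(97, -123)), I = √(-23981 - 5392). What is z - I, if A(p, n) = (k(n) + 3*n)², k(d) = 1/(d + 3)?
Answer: 14400/1353616561 - I*√29373 ≈ 1.0638e-5 - 171.39*I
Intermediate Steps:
k(d) = 1/(3 + d)
A(p, n) = (1/(3 + n) + 3*n)²
I = I*√29373 (I = √(-29373) = I*√29373 ≈ 171.39*I)
z = 14400/1353616561 (z = 1/(-42166 + (1 + 3*(-123)*(3 - 123))²/(3 - 123)²) = 1/(-42166 + (1 + 3*(-123)*(-120))²/(-120)²) = 1/(-42166 + (1 + 44280)²*(1/14400)) = 1/(-42166 + 44281²*(1/14400)) = 1/(-42166 + 1960806961*(1/14400)) = 1/(-42166 + 1960806961/14400) = 1/(1353616561/14400) = 14400/1353616561 ≈ 1.0638e-5)
z - I = 14400/1353616561 - I*√29373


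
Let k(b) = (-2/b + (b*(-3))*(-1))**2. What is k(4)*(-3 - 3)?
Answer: -1587/2 ≈ -793.50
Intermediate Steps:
k(b) = (-2/b + 3*b)**2 (k(b) = (-2/b - 3*b*(-1))**2 = (-2/b + 3*b)**2)
k(4)*(-3 - 3) = ((-2 + 3*4**2)**2/4**2)*(-3 - 3) = ((-2 + 3*16)**2/16)*(-6) = ((-2 + 48)**2/16)*(-6) = ((1/16)*46**2)*(-6) = ((1/16)*2116)*(-6) = (529/4)*(-6) = -1587/2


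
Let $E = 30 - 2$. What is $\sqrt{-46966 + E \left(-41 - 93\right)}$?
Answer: $i \sqrt{50718} \approx 225.21 i$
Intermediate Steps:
$E = 28$ ($E = 30 - 2 = 28$)
$\sqrt{-46966 + E \left(-41 - 93\right)} = \sqrt{-46966 + 28 \left(-41 - 93\right)} = \sqrt{-46966 + 28 \left(-134\right)} = \sqrt{-46966 - 3752} = \sqrt{-50718} = i \sqrt{50718}$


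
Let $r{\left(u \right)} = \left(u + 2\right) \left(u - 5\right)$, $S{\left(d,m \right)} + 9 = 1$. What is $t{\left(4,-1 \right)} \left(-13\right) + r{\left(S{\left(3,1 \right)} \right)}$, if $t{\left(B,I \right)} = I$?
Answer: $91$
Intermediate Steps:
$S{\left(d,m \right)} = -8$ ($S{\left(d,m \right)} = -9 + 1 = -8$)
$r{\left(u \right)} = \left(-5 + u\right) \left(2 + u\right)$ ($r{\left(u \right)} = \left(2 + u\right) \left(-5 + u\right) = \left(-5 + u\right) \left(2 + u\right)$)
$t{\left(4,-1 \right)} \left(-13\right) + r{\left(S{\left(3,1 \right)} \right)} = \left(-1\right) \left(-13\right) - \left(-14 - 64\right) = 13 + \left(-10 + 64 + 24\right) = 13 + 78 = 91$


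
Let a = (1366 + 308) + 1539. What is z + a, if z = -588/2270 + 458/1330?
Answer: 485031296/150955 ≈ 3213.1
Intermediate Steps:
z = 12881/150955 (z = -588*1/2270 + 458*(1/1330) = -294/1135 + 229/665 = 12881/150955 ≈ 0.085330)
a = 3213 (a = 1674 + 1539 = 3213)
z + a = 12881/150955 + 3213 = 485031296/150955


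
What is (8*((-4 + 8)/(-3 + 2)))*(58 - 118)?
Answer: 1920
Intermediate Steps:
(8*((-4 + 8)/(-3 + 2)))*(58 - 118) = (8*(4/(-1)))*(-60) = (8*(4*(-1)))*(-60) = (8*(-4))*(-60) = -32*(-60) = 1920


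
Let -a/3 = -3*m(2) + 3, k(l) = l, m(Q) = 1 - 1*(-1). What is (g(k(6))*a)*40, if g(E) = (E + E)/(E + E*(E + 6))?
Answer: 720/13 ≈ 55.385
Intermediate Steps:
m(Q) = 2 (m(Q) = 1 + 1 = 2)
g(E) = 2*E/(E + E*(6 + E)) (g(E) = (2*E)/(E + E*(6 + E)) = 2*E/(E + E*(6 + E)))
a = 9 (a = -3*(-3*2 + 3) = -3*(-6 + 3) = -3*(-3) = 9)
(g(k(6))*a)*40 = ((2/(7 + 6))*9)*40 = ((2/13)*9)*40 = (18/13)*40 = 720/13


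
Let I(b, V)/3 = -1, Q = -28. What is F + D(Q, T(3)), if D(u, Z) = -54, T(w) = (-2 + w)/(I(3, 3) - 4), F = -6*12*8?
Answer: -630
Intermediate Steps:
F = -576 (F = -72*8 = -576)
I(b, V) = -3 (I(b, V) = 3*(-1) = -3)
T(w) = 2/7 - w/7 (T(w) = (-2 + w)/(-3 - 4) = (-2 + w)/(-7) = (-2 + w)*(-⅐) = 2/7 - w/7)
F + D(Q, T(3)) = -576 - 54 = -630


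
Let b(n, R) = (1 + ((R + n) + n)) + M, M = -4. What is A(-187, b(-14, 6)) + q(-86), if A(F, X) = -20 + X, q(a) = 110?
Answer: 65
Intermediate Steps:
b(n, R) = -3 + R + 2*n (b(n, R) = (1 + ((R + n) + n)) - 4 = (1 + (R + 2*n)) - 4 = (1 + R + 2*n) - 4 = -3 + R + 2*n)
A(-187, b(-14, 6)) + q(-86) = (-20 + (-3 + 6 + 2*(-14))) + 110 = (-20 + (-3 + 6 - 28)) + 110 = (-20 - 25) + 110 = -45 + 110 = 65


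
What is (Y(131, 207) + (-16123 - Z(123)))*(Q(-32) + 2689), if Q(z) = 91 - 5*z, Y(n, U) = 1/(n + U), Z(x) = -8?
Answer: -8006897430/169 ≈ -4.7378e+7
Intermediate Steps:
Y(n, U) = 1/(U + n)
(Y(131, 207) + (-16123 - Z(123)))*(Q(-32) + 2689) = (1/(207 + 131) + (-16123 - 1*(-8)))*((91 - 5*(-32)) + 2689) = (1/338 + (-16123 + 8))*((91 + 160) + 2689) = (1/338 - 16115)*(251 + 2689) = -5446869/338*2940 = -8006897430/169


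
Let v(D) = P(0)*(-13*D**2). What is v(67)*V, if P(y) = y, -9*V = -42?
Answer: 0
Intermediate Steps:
V = 14/3 (V = -1/9*(-42) = 14/3 ≈ 4.6667)
v(D) = 0 (v(D) = 0*(-13*D**2) = 0)
v(67)*V = 0*(14/3) = 0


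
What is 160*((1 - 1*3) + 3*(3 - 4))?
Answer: -800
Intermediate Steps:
160*((1 - 1*3) + 3*(3 - 4)) = 160*((1 - 3) + 3*(-1)) = 160*(-2 - 3) = 160*(-5) = -800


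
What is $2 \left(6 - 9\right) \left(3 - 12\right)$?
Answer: $54$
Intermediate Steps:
$2 \left(6 - 9\right) \left(3 - 12\right) = 2 \left(-3\right) \left(3 - 12\right) = \left(-6\right) \left(-9\right) = 54$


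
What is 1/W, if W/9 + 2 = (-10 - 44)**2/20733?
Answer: -6911/115650 ≈ -0.059758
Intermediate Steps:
W = -115650/6911 (W = -18 + 9*((-10 - 44)**2/20733) = -18 + 9*((-54)**2*(1/20733)) = -18 + 9*(2916*(1/20733)) = -18 + 9*(972/6911) = -18 + 8748/6911 = -115650/6911 ≈ -16.734)
1/W = 1/(-115650/6911) = -6911/115650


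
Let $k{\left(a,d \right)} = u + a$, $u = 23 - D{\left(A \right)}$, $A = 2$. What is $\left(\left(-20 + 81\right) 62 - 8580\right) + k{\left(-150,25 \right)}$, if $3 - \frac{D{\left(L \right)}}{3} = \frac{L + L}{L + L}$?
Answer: $-4931$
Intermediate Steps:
$D{\left(L \right)} = 6$ ($D{\left(L \right)} = 9 - 3 \frac{L + L}{L + L} = 9 - 3 \frac{2 L}{2 L} = 9 - 3 \cdot 2 L \frac{1}{2 L} = 9 - 3 = 6$)
$u = 17$ ($u = 23 - 6 = 17$)
$k{\left(a,d \right)} = 17 + a$
$\left(\left(-20 + 81\right) 62 - 8580\right) + k{\left(-150,25 \right)} = \left(\left(-20 + 81\right) 62 - 8580\right) + \left(17 - 150\right) = \left(61 \cdot 62 - 8580\right) - 133 = \left(3782 - 8580\right) - 133 = -4798 - 133 = -4931$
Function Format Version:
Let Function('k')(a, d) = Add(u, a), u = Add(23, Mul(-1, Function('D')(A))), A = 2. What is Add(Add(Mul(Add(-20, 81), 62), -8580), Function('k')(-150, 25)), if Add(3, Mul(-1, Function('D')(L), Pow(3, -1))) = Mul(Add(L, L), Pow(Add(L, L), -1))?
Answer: -4931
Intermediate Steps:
Function('D')(L) = 6 (Function('D')(L) = Add(9, Mul(-3, Mul(Add(L, L), Pow(Add(L, L), -1)))) = Add(9, Mul(-3, Mul(Mul(2, L), Pow(Mul(2, L), -1)))) = Add(9, Mul(-3, Mul(Mul(2, L), Mul(Rational(1, 2), Pow(L, -1))))) = Add(9, Mul(-3, 1)) = Add(9, -3) = 6)
u = 17 (u = Add(23, Mul(-1, 6)) = Add(23, -6) = 17)
Function('k')(a, d) = Add(17, a)
Add(Add(Mul(Add(-20, 81), 62), -8580), Function('k')(-150, 25)) = Add(Add(Mul(Add(-20, 81), 62), -8580), Add(17, -150)) = Add(Add(Mul(61, 62), -8580), -133) = Add(Add(3782, -8580), -133) = Add(-4798, -133) = -4931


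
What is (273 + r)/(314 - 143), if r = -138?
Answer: 15/19 ≈ 0.78947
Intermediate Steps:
(273 + r)/(314 - 143) = (273 - 138)/(314 - 143) = 135/171 = 135*(1/171) = 15/19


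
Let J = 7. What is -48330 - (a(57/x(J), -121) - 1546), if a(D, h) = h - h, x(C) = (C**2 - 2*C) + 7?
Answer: -46784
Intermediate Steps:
x(C) = 7 + C**2 - 2*C
a(D, h) = 0
-48330 - (a(57/x(J), -121) - 1546) = -48330 - (0 - 1546) = -48330 - 1*(-1546) = -48330 + 1546 = -46784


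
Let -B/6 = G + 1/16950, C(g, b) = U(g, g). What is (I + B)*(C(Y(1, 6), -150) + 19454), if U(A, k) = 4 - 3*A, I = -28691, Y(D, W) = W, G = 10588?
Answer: -1012896612288/565 ≈ -1.7927e+9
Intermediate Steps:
C(g, b) = 4 - 3*g
B = -179466601/2825 (B = -6*(10588 + 1/16950) = -6*179466601/16950 = -179466601/2825 ≈ -63528.)
(I + B)*(C(Y(1, 6), -150) + 19454) = (-28691 - 179466601/2825)*((4 - 3*6) + 19454) = -260518676*((4 - 18) + 19454)/2825 = -260518676*(-14 + 19454)/2825 = -260518676/2825*19440 = -1012896612288/565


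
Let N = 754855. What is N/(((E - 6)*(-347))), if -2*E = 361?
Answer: 1509710/129431 ≈ 11.664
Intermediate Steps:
E = -361/2 (E = -½*361 = -361/2 ≈ -180.50)
N/(((E - 6)*(-347))) = 754855/(((-361/2 - 6)*(-347))) = 754855/((-373/2*(-347))) = 754855/(129431/2) = 754855*(2/129431) = 1509710/129431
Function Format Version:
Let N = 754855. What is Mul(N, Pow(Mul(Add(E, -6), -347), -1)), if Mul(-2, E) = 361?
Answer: Rational(1509710, 129431) ≈ 11.664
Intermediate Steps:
E = Rational(-361, 2) (E = Mul(Rational(-1, 2), 361) = Rational(-361, 2) ≈ -180.50)
Mul(N, Pow(Mul(Add(E, -6), -347), -1)) = Mul(754855, Pow(Mul(Add(Rational(-361, 2), -6), -347), -1)) = Mul(754855, Pow(Mul(Rational(-373, 2), -347), -1)) = Mul(754855, Pow(Rational(129431, 2), -1)) = Mul(754855, Rational(2, 129431)) = Rational(1509710, 129431)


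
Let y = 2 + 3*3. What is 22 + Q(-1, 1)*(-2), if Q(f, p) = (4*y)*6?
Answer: -506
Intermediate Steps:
y = 11 (y = 2 + 9 = 11)
Q(f, p) = 264 (Q(f, p) = (4*11)*6 = 44*6 = 264)
22 + Q(-1, 1)*(-2) = 22 + 264*(-2) = 22 - 528 = -506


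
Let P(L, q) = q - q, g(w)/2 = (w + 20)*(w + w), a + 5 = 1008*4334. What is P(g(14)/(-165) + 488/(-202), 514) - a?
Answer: -4368667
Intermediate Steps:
a = 4368667 (a = -5 + 1008*4334 = -5 + 4368672 = 4368667)
g(w) = 4*w*(20 + w) (g(w) = 2*((w + 20)*(w + w)) = 2*((20 + w)*(2*w)) = 2*(2*w*(20 + w)) = 4*w*(20 + w))
P(L, q) = 0
P(g(14)/(-165) + 488/(-202), 514) - a = 0 - 1*4368667 = 0 - 4368667 = -4368667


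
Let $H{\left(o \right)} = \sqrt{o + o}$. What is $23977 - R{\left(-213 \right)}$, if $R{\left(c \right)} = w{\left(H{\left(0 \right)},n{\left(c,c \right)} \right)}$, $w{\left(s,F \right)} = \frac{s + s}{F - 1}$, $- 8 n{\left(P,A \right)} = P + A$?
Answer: $23977$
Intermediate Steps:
$H{\left(o \right)} = \sqrt{2} \sqrt{o}$ ($H{\left(o \right)} = \sqrt{2 o} = \sqrt{2} \sqrt{o}$)
$n{\left(P,A \right)} = - \frac{A}{8} - \frac{P}{8}$ ($n{\left(P,A \right)} = - \frac{P + A}{8} = - \frac{A + P}{8} = - \frac{A}{8} - \frac{P}{8}$)
$w{\left(s,F \right)} = \frac{2 s}{-1 + F}$
$R{\left(c \right)} = 0$ ($R{\left(c \right)} = \frac{2 \sqrt{2} \sqrt{0}}{-1 - \frac{c}{4}} = \frac{2 \sqrt{2} \cdot 0}{-1 - \frac{c}{4}} = 2 \cdot 0 \frac{1}{-1 - \frac{c}{4}} = 0$)
$23977 - R{\left(-213 \right)} = 23977 - 0 = 23977 + 0 = 23977$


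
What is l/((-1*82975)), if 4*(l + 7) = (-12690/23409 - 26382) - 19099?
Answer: 39456773/287757300 ≈ 0.13712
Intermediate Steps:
l = -39456773/3468 (l = -7 + ((-12690/23409 - 26382) - 19099)/4 = -7 + ((-12690*1/23409 - 26382) - 19099)/4 = -7 + ((-470/867 - 26382) - 19099)/4 = -7 + (-22873664/867 - 19099)/4 = -7 + (¼)*(-39432497/867) = -7 - 39432497/3468 = -39456773/3468 ≈ -11377.)
l/((-1*82975)) = -39456773/(3468*((-1*82975))) = -39456773/3468/(-82975) = -39456773/3468*(-1/82975) = 39456773/287757300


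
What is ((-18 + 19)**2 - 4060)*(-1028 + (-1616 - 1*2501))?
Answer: 20883555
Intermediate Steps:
((-18 + 19)**2 - 4060)*(-1028 + (-1616 - 1*2501)) = (1**2 - 4060)*(-1028 + (-1616 - 2501)) = (1 - 4060)*(-1028 - 4117) = -4059*(-5145) = 20883555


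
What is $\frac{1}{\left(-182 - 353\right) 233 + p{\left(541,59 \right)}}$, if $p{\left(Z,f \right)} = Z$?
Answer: $- \frac{1}{124114} \approx -8.0571 \cdot 10^{-6}$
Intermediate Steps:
$\frac{1}{\left(-182 - 353\right) 233 + p{\left(541,59 \right)}} = \frac{1}{\left(-182 - 353\right) 233 + 541} = \frac{1}{\left(-535\right) 233 + 541} = \frac{1}{-124655 + 541} = \frac{1}{-124114} = - \frac{1}{124114}$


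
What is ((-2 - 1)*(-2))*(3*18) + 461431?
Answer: 461755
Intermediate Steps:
((-2 - 1)*(-2))*(3*18) + 461431 = -3*(-2)*54 + 461431 = 6*54 + 461431 = 324 + 461431 = 461755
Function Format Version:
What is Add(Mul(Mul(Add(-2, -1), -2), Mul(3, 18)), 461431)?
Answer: 461755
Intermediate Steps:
Add(Mul(Mul(Add(-2, -1), -2), Mul(3, 18)), 461431) = Add(Mul(Mul(-3, -2), 54), 461431) = Add(Mul(6, 54), 461431) = Add(324, 461431) = 461755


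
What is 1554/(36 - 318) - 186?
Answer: -9001/47 ≈ -191.51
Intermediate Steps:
1554/(36 - 318) - 186 = 1554/(-282) - 186 = 1554*(-1/282) - 186 = -259/47 - 186 = -9001/47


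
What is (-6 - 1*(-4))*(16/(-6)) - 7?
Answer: -5/3 ≈ -1.6667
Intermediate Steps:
(-6 - 1*(-4))*(16/(-6)) - 7 = (-6 + 4)*(16*(-1/6)) - 7 = -2*(-8/3) - 7 = 16/3 - 7 = -5/3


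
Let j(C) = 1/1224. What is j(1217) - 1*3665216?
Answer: -4486224383/1224 ≈ -3.6652e+6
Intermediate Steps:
j(C) = 1/1224
j(1217) - 1*3665216 = 1/1224 - 1*3665216 = 1/1224 - 3665216 = -4486224383/1224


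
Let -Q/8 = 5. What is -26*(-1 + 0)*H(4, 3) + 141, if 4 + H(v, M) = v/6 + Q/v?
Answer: -617/3 ≈ -205.67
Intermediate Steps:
Q = -40 (Q = -8*5 = -40)
H(v, M) = -4 - 40/v + v/6 (H(v, M) = -4 + (v/6 - 40/v) = -4 + (-40/v + v/6) = -4 - 40/v + v/6)
-26*(-1 + 0)*H(4, 3) + 141 = -26*(-1 + 0)*(-4 - 40/4 + (1/6)*4) + 141 = -(-26)*(-4 - 40*1/4 + 2/3) + 141 = -(-26)*(-4 - 10 + 2/3) + 141 = -(-26)*(-40)/3 + 141 = -26*40/3 + 141 = -1040/3 + 141 = -617/3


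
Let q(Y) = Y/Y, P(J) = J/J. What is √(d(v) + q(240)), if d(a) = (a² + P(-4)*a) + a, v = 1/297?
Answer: 298/297 ≈ 1.0034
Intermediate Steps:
P(J) = 1
v = 1/297 ≈ 0.0033670
q(Y) = 1
d(a) = a² + 2*a (d(a) = (a² + 1*a) + a = (a² + a) + a = (a + a²) + a = a² + 2*a)
√(d(v) + q(240)) = √((2 + 1/297)/297 + 1) = √((1/297)*(595/297) + 1) = √(595/88209 + 1) = √(88804/88209) = 298/297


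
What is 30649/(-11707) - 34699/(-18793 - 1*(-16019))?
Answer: 321200867/32475218 ≈ 9.8906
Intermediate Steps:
30649/(-11707) - 34699/(-18793 - 1*(-16019)) = 30649*(-1/11707) - 34699/(-18793 + 16019) = -30649/11707 - 34699/(-2774) = -30649/11707 - 34699*(-1/2774) = -30649/11707 + 34699/2774 = 321200867/32475218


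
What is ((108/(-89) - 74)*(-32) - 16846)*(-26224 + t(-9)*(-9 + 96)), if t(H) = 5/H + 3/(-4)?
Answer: 67692119231/178 ≈ 3.8029e+8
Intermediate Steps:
t(H) = -3/4 + 5/H (t(H) = 5/H + 3*(-1/4) = 5/H - 3/4 = -3/4 + 5/H)
((108/(-89) - 74)*(-32) - 16846)*(-26224 + t(-9)*(-9 + 96)) = ((108/(-89) - 74)*(-32) - 16846)*(-26224 + (-3/4 + 5/(-9))*(-9 + 96)) = ((108*(-1/89) - 74)*(-32) - 16846)*(-26224 + (-3/4 + 5*(-1/9))*87) = ((-108/89 - 74)*(-32) - 16846)*(-26224 + (-3/4 - 5/9)*87) = (-6694/89*(-32) - 16846)*(-26224 - 47/36*87) = (214208/89 - 16846)*(-26224 - 1363/12) = -1285086/89*(-316051/12) = 67692119231/178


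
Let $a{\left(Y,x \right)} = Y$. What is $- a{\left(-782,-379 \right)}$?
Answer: $782$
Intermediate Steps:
$- a{\left(-782,-379 \right)} = \left(-1\right) \left(-782\right) = 782$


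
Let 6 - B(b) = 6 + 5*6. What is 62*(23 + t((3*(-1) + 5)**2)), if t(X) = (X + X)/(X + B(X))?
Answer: 18290/13 ≈ 1406.9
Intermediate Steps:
B(b) = -30 (B(b) = 6 - (6 + 5*6) = 6 - (6 + 30) = 6 - 1*36 = 6 - 36 = -30)
t(X) = 2*X/(-30 + X) (t(X) = (X + X)/(X - 30) = (2*X)/(-30 + X) = 2*X/(-30 + X))
62*(23 + t((3*(-1) + 5)**2)) = 62*(23 + 2*(3*(-1) + 5)**2/(-30 + (3*(-1) + 5)**2)) = 62*(23 + 2*(-3 + 5)**2/(-30 + (-3 + 5)**2)) = 62*(23 + 2*2**2/(-30 + 2**2)) = 62*(23 + 2*4/(-30 + 4)) = 62*(23 + 2*4/(-26)) = 62*(23 + 2*4*(-1/26)) = 62*(23 - 4/13) = 62*(295/13) = 18290/13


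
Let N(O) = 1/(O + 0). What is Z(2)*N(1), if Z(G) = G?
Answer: 2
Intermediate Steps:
N(O) = 1/O
Z(2)*N(1) = 2/1 = 2*1 = 2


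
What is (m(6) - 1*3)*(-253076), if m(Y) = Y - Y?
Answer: 759228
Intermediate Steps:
m(Y) = 0
(m(6) - 1*3)*(-253076) = (0 - 1*3)*(-253076) = (0 - 3)*(-253076) = -3*(-253076) = 759228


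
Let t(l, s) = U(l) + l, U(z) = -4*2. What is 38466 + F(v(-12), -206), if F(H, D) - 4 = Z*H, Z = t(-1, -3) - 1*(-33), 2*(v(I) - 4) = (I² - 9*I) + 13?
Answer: 41746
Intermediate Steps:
U(z) = -8
t(l, s) = -8 + l
v(I) = 21/2 + I²/2 - 9*I/2 (v(I) = 4 + ((I² - 9*I) + 13)/2 = 4 + (13 + I² - 9*I)/2 = 4 + (13/2 + I²/2 - 9*I/2) = 21/2 + I²/2 - 9*I/2)
Z = 24 (Z = (-8 - 1) - 1*(-33) = -9 + 33 = 24)
F(H, D) = 4 + 24*H
38466 + F(v(-12), -206) = 38466 + (4 + 24*(21/2 + (½)*(-12)² - 9/2*(-12))) = 38466 + (4 + 24*(21/2 + (½)*144 + 54)) = 38466 + (4 + 24*(21/2 + 72 + 54)) = 38466 + (4 + 24*(273/2)) = 38466 + (4 + 3276) = 38466 + 3280 = 41746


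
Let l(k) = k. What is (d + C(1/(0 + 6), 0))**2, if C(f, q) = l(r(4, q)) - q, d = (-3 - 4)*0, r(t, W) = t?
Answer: 16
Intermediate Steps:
d = 0 (d = -7*0 = 0)
C(f, q) = 4 - q
(d + C(1/(0 + 6), 0))**2 = (0 + (4 - 1*0))**2 = (0 + (4 + 0))**2 = (0 + 4)**2 = 4**2 = 16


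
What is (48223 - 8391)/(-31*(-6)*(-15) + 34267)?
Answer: 39832/31477 ≈ 1.2654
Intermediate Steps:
(48223 - 8391)/(-31*(-6)*(-15) + 34267) = 39832/(186*(-15) + 34267) = 39832/(-2790 + 34267) = 39832/31477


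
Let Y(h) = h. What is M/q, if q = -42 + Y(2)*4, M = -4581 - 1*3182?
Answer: 7763/34 ≈ 228.32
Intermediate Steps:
M = -7763 (M = -4581 - 3182 = -7763)
q = -34 (q = -42 + 2*4 = -42 + 8 = -34)
M/q = -7763/(-34) = -7763*(-1/34) = 7763/34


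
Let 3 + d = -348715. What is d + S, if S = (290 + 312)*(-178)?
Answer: -455874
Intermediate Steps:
S = -107156 (S = 602*(-178) = -107156)
d = -348718 (d = -3 - 348715 = -348718)
d + S = -348718 - 107156 = -455874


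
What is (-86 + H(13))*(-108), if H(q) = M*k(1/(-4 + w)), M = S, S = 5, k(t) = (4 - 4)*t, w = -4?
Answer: 9288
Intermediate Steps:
k(t) = 0 (k(t) = 0*t = 0)
M = 5
H(q) = 0 (H(q) = 5*0 = 0)
(-86 + H(13))*(-108) = (-86 + 0)*(-108) = -86*(-108) = 9288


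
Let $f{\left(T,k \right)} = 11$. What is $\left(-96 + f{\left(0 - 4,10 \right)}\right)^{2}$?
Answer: $7225$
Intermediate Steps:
$\left(-96 + f{\left(0 - 4,10 \right)}\right)^{2} = \left(-96 + 11\right)^{2} = \left(-85\right)^{2} = 7225$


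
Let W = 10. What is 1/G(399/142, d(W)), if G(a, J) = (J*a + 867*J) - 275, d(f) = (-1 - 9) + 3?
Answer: -142/903641 ≈ -0.00015714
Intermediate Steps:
d(f) = -7 (d(f) = -10 + 3 = -7)
G(a, J) = -275 + 867*J + J*a (G(a, J) = (867*J + J*a) - 275 = -275 + 867*J + J*a)
1/G(399/142, d(W)) = 1/(-275 + 867*(-7) - 2793/142) = 1/(-275 - 6069 - 2793/142) = 1/(-903641/142) = -142/903641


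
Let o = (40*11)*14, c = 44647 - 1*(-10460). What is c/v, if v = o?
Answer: 55107/6160 ≈ 8.9459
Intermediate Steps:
c = 55107 (c = 44647 + 10460 = 55107)
o = 6160 (o = 440*14 = 6160)
v = 6160
c/v = 55107/6160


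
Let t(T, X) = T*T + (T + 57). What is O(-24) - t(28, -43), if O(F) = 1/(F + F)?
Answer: -41713/48 ≈ -869.02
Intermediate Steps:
O(F) = 1/(2*F)
t(T, X) = 57 + T + T² (t(T, X) = T² + (57 + T) = 57 + T + T²)
O(-24) - t(28, -43) = (½)/(-24) - (57 + 28 + 28²) = (½)*(-1/24) - (57 + 28 + 784) = -1/48 - 1*869 = -1/48 - 869 = -41713/48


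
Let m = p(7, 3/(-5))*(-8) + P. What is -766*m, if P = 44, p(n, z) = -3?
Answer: -52088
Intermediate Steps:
m = 68 (m = -3*(-8) + 44 = 24 + 44 = 68)
-766*m = -766*68 = -52088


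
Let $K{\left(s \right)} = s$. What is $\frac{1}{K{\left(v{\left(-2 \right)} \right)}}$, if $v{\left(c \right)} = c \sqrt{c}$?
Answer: $\frac{i \sqrt{2}}{4} \approx 0.35355 i$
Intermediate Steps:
$v{\left(c \right)} = c^{\frac{3}{2}}$
$\frac{1}{K{\left(v{\left(-2 \right)} \right)}} = \frac{1}{\left(-2\right)^{\frac{3}{2}}} = \frac{1}{\left(-2\right) i \sqrt{2}} = \frac{i \sqrt{2}}{4}$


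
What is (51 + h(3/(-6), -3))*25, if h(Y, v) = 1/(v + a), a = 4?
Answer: 1300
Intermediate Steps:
h(Y, v) = 1/(4 + v) (h(Y, v) = 1/(v + 4) = 1/(4 + v))
(51 + h(3/(-6), -3))*25 = (51 + 1/(4 - 3))*25 = (51 + 1/1)*25 = (51 + 1)*25 = 52*25 = 1300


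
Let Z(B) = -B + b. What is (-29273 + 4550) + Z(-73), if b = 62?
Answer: -24588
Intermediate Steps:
Z(B) = 62 - B (Z(B) = -B + 62 = 62 - B)
(-29273 + 4550) + Z(-73) = (-29273 + 4550) + (62 - 1*(-73)) = -24723 + (62 + 73) = -24723 + 135 = -24588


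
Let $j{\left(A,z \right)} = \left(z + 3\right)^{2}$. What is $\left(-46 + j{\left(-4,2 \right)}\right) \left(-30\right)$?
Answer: $630$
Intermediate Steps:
$j{\left(A,z \right)} = \left(3 + z\right)^{2}$
$\left(-46 + j{\left(-4,2 \right)}\right) \left(-30\right) = \left(-46 + \left(3 + 2\right)^{2}\right) \left(-30\right) = \left(-46 + 5^{2}\right) \left(-30\right) = \left(-46 + 25\right) \left(-30\right) = \left(-21\right) \left(-30\right) = 630$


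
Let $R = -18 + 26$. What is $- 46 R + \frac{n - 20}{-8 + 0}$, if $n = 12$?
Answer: $-367$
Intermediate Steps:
$R = 8$
$- 46 R + \frac{n - 20}{-8 + 0} = \left(-46\right) 8 + \frac{12 - 20}{-8 + 0} = -368 - \frac{8}{-8} = -368 - -1 = -368 + 1 = -367$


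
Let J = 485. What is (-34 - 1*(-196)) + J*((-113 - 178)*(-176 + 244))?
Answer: -9597018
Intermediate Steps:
(-34 - 1*(-196)) + J*((-113 - 178)*(-176 + 244)) = (-34 - 1*(-196)) + 485*((-113 - 178)*(-176 + 244)) = (-34 + 196) + 485*(-291*68) = 162 + 485*(-19788) = 162 - 9597180 = -9597018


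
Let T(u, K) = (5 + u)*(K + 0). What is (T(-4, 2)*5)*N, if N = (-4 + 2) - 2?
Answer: -40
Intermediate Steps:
N = -4 (N = -2 - 2 = -4)
T(u, K) = K*(5 + u) (T(u, K) = (5 + u)*K = K*(5 + u))
(T(-4, 2)*5)*N = ((2*(5 - 4))*5)*(-4) = ((2*1)*5)*(-4) = (2*5)*(-4) = 10*(-4) = -40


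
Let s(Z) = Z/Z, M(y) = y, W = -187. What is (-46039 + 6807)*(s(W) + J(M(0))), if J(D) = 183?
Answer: -7218688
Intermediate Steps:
s(Z) = 1
(-46039 + 6807)*(s(W) + J(M(0))) = (-46039 + 6807)*(1 + 183) = -39232*184 = -7218688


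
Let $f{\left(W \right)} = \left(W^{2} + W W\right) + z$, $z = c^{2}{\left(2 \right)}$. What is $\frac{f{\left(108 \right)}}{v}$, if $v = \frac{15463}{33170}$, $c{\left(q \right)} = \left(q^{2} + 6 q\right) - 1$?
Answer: $\frac{781253010}{15463} \approx 50524.0$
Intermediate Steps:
$c{\left(q \right)} = -1 + q^{2} + 6 q$
$v = \frac{15463}{33170}$ ($v = 15463 \cdot \frac{1}{33170} = \frac{15463}{33170} \approx 0.46617$)
$z = 225$ ($z = \left(-1 + 2^{2} + 6 \cdot 2\right)^{2} = \left(-1 + 4 + 12\right)^{2} = 15^{2} = 225$)
$f{\left(W \right)} = 225 + 2 W^{2}$ ($f{\left(W \right)} = \left(W^{2} + W W\right) + 225 = \left(W^{2} + W^{2}\right) + 225 = 2 W^{2} + 225 = 225 + 2 W^{2}$)
$\frac{f{\left(108 \right)}}{v} = \frac{225 + 2 \cdot 108^{2}}{\frac{15463}{33170}} = \left(225 + 2 \cdot 11664\right) \frac{33170}{15463} = \left(225 + 23328\right) \frac{33170}{15463} = 23553 \cdot \frac{33170}{15463} = \frac{781253010}{15463}$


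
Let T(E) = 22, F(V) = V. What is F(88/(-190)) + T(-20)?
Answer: 2046/95 ≈ 21.537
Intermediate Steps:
F(88/(-190)) + T(-20) = 88/(-190) + 22 = 88*(-1/190) + 22 = -44/95 + 22 = 2046/95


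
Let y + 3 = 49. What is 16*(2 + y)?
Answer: 768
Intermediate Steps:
y = 46 (y = -3 + 49 = 46)
16*(2 + y) = 16*(2 + 46) = 16*48 = 768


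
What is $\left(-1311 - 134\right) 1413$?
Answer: $-2041785$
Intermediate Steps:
$\left(-1311 - 134\right) 1413 = \left(-1445\right) 1413 = -2041785$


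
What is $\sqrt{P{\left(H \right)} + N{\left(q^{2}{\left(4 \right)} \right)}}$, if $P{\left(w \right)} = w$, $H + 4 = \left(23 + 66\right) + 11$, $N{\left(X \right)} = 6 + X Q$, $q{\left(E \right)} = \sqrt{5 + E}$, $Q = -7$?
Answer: $\sqrt{39} \approx 6.245$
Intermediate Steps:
$N{\left(X \right)} = 6 - 7 X$ ($N{\left(X \right)} = 6 + X \left(-7\right) = 6 - 7 X$)
$H = 96$ ($H = -4 + \left(\left(23 + 66\right) + 11\right) = -4 + \left(89 + 11\right) = -4 + 100 = 96$)
$\sqrt{P{\left(H \right)} + N{\left(q^{2}{\left(4 \right)} \right)}} = \sqrt{96 + \left(6 - 7 \left(\sqrt{5 + 4}\right)^{2}\right)} = \sqrt{96 + \left(6 - 7 \left(\sqrt{9}\right)^{2}\right)} = \sqrt{96 + \left(6 - 7 \cdot 3^{2}\right)} = \sqrt{96 + \left(6 - 63\right)} = \sqrt{96 - 57} = \sqrt{39}$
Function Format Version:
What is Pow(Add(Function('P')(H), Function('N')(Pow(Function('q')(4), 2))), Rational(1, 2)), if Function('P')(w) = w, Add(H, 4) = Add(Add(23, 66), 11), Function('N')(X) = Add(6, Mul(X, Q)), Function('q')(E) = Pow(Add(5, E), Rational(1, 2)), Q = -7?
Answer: Pow(39, Rational(1, 2)) ≈ 6.2450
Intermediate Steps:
Function('N')(X) = Add(6, Mul(-7, X)) (Function('N')(X) = Add(6, Mul(X, -7)) = Add(6, Mul(-7, X)))
H = 96 (H = Add(-4, Add(Add(23, 66), 11)) = Add(-4, Add(89, 11)) = Add(-4, 100) = 96)
Pow(Add(Function('P')(H), Function('N')(Pow(Function('q')(4), 2))), Rational(1, 2)) = Pow(Add(96, Add(6, Mul(-7, Pow(Pow(Add(5, 4), Rational(1, 2)), 2)))), Rational(1, 2)) = Pow(Add(96, Add(6, Mul(-7, Pow(Pow(9, Rational(1, 2)), 2)))), Rational(1, 2)) = Pow(Add(96, Add(6, Mul(-7, Pow(3, 2)))), Rational(1, 2)) = Pow(Add(96, Add(6, Mul(-7, 9))), Rational(1, 2)) = Pow(Add(96, Add(6, -63)), Rational(1, 2)) = Pow(Add(96, -57), Rational(1, 2)) = Pow(39, Rational(1, 2))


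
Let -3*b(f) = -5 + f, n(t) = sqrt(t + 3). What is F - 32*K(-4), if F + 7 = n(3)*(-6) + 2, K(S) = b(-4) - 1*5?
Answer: 59 - 6*sqrt(6) ≈ 44.303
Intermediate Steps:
n(t) = sqrt(3 + t)
b(f) = 5/3 - f/3 (b(f) = -(-5 + f)/3 = 5/3 - f/3)
K(S) = -2 (K(S) = (5/3 - 1/3*(-4)) - 1*5 = (5/3 + 4/3) - 5 = 3 - 5 = -2)
F = -5 - 6*sqrt(6) (F = -7 + (sqrt(3 + 3)*(-6) + 2) = -7 + (sqrt(6)*(-6) + 2) = -7 + (-6*sqrt(6) + 2) = -7 + (2 - 6*sqrt(6)) = -5 - 6*sqrt(6) ≈ -19.697)
F - 32*K(-4) = (-5 - 6*sqrt(6)) - 32*(-2) = (-5 - 6*sqrt(6)) + 64 = 59 - 6*sqrt(6)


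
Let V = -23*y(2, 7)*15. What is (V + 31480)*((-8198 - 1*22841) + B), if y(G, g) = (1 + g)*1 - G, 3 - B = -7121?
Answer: -703340150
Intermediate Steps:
B = 7124 (B = 3 - 1*(-7121) = 3 + 7121 = 7124)
y(G, g) = 1 + g - G (y(G, g) = (1 + g) - G = 1 + g - G)
V = -2070 (V = -23*(1 + 7 - 1*2)*15 = -23*(1 + 7 - 2)*15 = -23*6*15 = -138*15 = -2070)
(V + 31480)*((-8198 - 1*22841) + B) = (-2070 + 31480)*((-8198 - 1*22841) + 7124) = 29410*((-8198 - 22841) + 7124) = 29410*(-31039 + 7124) = 29410*(-23915) = -703340150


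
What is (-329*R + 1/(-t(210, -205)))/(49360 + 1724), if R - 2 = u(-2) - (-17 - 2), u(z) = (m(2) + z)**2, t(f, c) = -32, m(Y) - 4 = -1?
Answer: -25735/181632 ≈ -0.14169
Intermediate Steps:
m(Y) = 3 (m(Y) = 4 - 1 = 3)
u(z) = (3 + z)**2
R = 22 (R = 2 + ((3 - 2)**2 - (-17 - 2)) = 2 + (1**2 - 1*(-19)) = 2 + (1 + 19) = 2 + 20 = 22)
(-329*R + 1/(-t(210, -205)))/(49360 + 1724) = (-329*22 + 1/(-1*(-32)))/(49360 + 1724) = (-7238 + 1/32)/51084 = (-7238 + 1/32)*(1/51084) = -231615/32*1/51084 = -25735/181632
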